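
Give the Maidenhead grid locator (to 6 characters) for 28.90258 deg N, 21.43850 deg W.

Offset from 180°W / 90°S: lon 158.5615°, lat 118.9026°.
Field: lon ⌊158.5615/20⌋ = 7 → H; lat ⌊118.9026/10⌋ = 11 → L.
Square: lon ⌊18.5615/2⌋ = 9; lat ⌊8.9026/1⌋ = 8.
Subsquare: lon ⌊0.5615/0.0833333⌋ = 6 → g; lat ⌊0.9026/0.0416667⌋ = 21 → v.

HL98gv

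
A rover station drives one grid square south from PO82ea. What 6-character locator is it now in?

Latitude subsquare a = 0; −1 → -1, wraps to 23 = x, carry into square.
Latitude square 2; −1 → 1.
The longitude characters are unchanged.

PO81ex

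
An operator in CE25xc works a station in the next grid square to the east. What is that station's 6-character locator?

Longitude subsquare x = 23; +1 → 24, wraps to 0 = a, carry into square.
Longitude square 2; +1 → 3.
The latitude characters are unchanged.

CE35ac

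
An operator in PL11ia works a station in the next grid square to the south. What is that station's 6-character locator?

Latitude subsquare a = 0; −1 → -1, wraps to 23 = x, carry into square.
Latitude square 1; −1 → 0.
The longitude characters are unchanged.

PL10ix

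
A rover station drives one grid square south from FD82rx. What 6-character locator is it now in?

Latitude subsquare x = 23; −1 → 22 = w.
The longitude characters are unchanged.

FD82rw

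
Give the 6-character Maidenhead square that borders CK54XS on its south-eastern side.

CK64ar

Longitude subsquare x = 23; +1 → 24, wraps to 0 = a, carry into square.
Longitude square 5; +1 → 6.
Latitude subsquare s = 18; −1 → 17 = r.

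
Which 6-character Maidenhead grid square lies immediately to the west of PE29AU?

Longitude subsquare a = 0; −1 → -1, wraps to 23 = x, carry into square.
Longitude square 2; −1 → 1.
The latitude characters are unchanged.

PE19xu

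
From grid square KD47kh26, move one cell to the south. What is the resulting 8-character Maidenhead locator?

KD47kh25

Latitude extended square 6; −1 → 5.
The longitude characters are unchanged.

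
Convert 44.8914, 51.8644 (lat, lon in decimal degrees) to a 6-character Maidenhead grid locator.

Add 180° to longitude and 90° to latitude: 231.8644, 134.8914.
Field: 231.8644/20 → 11 → L, 134.8914/10 → 13 → N; chars LN.
Square: 11.8644/2 → 5, 4.8914/1 → 4; chars 54.
Subsquare: 1.8644/0.0833333 → 22 → w, 0.8914/0.0416667 → 21 → v; chars wv.

LN54wv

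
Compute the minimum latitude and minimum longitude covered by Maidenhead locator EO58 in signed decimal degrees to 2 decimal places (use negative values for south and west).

Field E=4, O=14: +4·20° lon, +14·10° lat → SW at lon -100°, lat 50°.
Square 5, 8: +5·2° lon, +8·1° lat → SW at lon -90°, lat 58°.
latitude 58.00, longitude -90.00.

58.00, -90.00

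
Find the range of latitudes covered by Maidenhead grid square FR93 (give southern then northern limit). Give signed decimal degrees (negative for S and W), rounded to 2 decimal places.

83.00, 84.00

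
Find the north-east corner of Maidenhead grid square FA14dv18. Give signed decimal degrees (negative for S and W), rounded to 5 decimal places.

-85.08750, -77.73333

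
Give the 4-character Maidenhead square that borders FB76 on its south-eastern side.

Longitude square 7; +1 → 8.
Latitude square 6; −1 → 5.

FB85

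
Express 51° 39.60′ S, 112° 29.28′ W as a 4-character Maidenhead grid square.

DD38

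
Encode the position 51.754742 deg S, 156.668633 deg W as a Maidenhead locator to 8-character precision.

BD18pf98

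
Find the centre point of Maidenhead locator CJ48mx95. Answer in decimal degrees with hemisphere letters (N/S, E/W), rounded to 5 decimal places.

8.98125° N, 130.92083° W

Field C=2, J=9: +2·20° lon, +9·10° lat → SW at lon -140°, lat 0°.
Square 4, 8: +4·2° lon, +8·1° lat → SW at lon -132°, lat 8°.
Subsquare m=12, x=23: +12·0.0833333° lon, +23·0.0416667° lat → SW at lon -131°, lat 8.95833°.
Extended square 9, 5: +9·0.00833333° lon, +5·0.00416667° lat → SW at lon -130.925°, lat 8.97917°.
Cell spans 0.00833333° lon × 0.00416667° lat. Centre is SW corner plus half of each.
latitude 8.98125° N, longitude 130.92083° W.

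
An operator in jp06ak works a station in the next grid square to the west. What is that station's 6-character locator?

Longitude subsquare a = 0; −1 → -1, wraps to 23 = x, carry into square.
Longitude square 0; −1 → -1, wraps to 9, carry into field.
Longitude field J = 9; −1 → 8 = I.
The latitude characters are unchanged.

IP96xk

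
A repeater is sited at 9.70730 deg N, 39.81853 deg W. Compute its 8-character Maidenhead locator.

Add 180° to longitude and 90° to latitude: 140.18147, 99.70730.
Field: lon ⌊140.18147/20⌋ = 7 → H; lat ⌊99.70730/10⌋ = 9 → J.
Square: lon ⌊0.18147/2⌋ = 0; lat ⌊9.70730/1⌋ = 9.
Subsquare: lon ⌊0.18147/0.0833333⌋ = 2 → c; lat ⌊0.70730/0.0416667⌋ = 16 → q.
Extended square: lon ⌊0.01480/0.00833333⌋ = 1; lat ⌊0.04063/0.00416667⌋ = 9.

HJ09cq19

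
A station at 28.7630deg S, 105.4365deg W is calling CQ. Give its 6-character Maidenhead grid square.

DG71gf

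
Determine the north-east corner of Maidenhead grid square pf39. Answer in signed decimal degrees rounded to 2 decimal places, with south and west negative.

Field P=15, F=5: +15·20° lon, +5·10° lat → SW at lon 120°, lat -40°.
Square 3, 9: +3·2° lon, +9·1° lat → SW at lon 126°, lat -31°.
Cell spans 2° lon × 1° lat. NE corner is SW corner plus one full cell.
latitude -30.00, longitude 128.00.

-30.00, 128.00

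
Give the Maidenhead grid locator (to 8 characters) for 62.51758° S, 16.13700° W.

Shift to the Maidenhead origin (180°W, 90°S): lon 163.86300, lat 27.48242.
Field: 163.86300/20 → 8 → I, 27.48242/10 → 2 → C; chars IC.
Square: 3.86300/2 → 1, 7.48242/1 → 7; chars 17.
Subsquare: 1.86300/0.0833333 → 22 → w, 0.48242/0.0416667 → 11 → l; chars wl.
Extended square: 0.02967/0.00833333 → 3, 0.02409/0.00416667 → 5; chars 35.

IC17wl35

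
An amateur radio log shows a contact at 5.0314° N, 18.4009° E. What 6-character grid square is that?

Offset from 180°W / 90°S: lon 198.4009°, lat 95.0314°.
Field: 198.4009/20 → 9 → J, 95.0314/10 → 9 → J; chars JJ.
Square: 18.4009/2 → 9, 5.0314/1 → 5; chars 95.
Subsquare: 0.4009/0.0833333 → 4 → e, 0.0314/0.0416667 → 0 → a; chars ea.

JJ95ea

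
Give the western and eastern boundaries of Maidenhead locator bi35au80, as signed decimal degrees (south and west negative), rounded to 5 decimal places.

-153.93333, -153.92500

Field B=1, I=8: +1·20° lon, +8·10° lat → SW at lon -160°, lat -10°.
Square 3, 5: +3·2° lon, +5·1° lat → SW at lon -154°, lat -5°.
Subsquare a=0, u=20: +0·0.0833333° lon, +20·0.0416667° lat → SW at lon -154°, lat -4.16667°.
Extended square 8, 0: +8·0.00833333° lon, +0·0.00416667° lat → SW at lon -153.933°, lat -4.16667°.
Cell spans 0.00833333° lon × 0.00416667° lat.
west -153.93333, east -153.92500.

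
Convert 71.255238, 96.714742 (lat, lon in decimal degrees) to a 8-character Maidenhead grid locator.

Offset from 180°W / 90°S: lon 276.71474°, lat 161.25524°.
Field (20°×10°, letters A–R): 276.71474/20 → 13 → N, 161.25524/10 → 16 → Q; chars NQ.
Square (2°×1°, digits 0–9): 16.71474/2 → 8, 1.25524/1 → 1; chars 81.
Subsquare (5′×2.5′, letters a–x): 0.71474/0.0833333 → 8 → i, 0.25524/0.0416667 → 6 → g; chars ig.
Extended square (30″×15″, digits 0–9): 0.04808/0.00833333 → 5, 0.00524/0.00416667 → 1; chars 51.

NQ81ig51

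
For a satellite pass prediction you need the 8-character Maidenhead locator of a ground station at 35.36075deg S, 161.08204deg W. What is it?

Offset from 180°W / 90°S: lon 18.91796°, lat 54.63925°.
Field: 18.91796/20 → 0 → A, 54.63925/10 → 5 → F; chars AF.
Square: 18.91796/2 → 9, 4.63925/1 → 4; chars 94.
Subsquare: 0.91796/0.0833333 → 11 → l, 0.63925/0.0416667 → 15 → p; chars lp.
Extended square: 0.00129/0.00833333 → 0, 0.01425/0.00416667 → 3; chars 03.

AF94lp03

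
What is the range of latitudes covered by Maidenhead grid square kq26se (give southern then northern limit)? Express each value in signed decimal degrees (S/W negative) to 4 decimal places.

76.1667, 76.2083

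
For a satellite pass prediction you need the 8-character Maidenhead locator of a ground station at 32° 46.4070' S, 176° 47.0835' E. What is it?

Shift to the Maidenhead origin (180°W, 90°S): lon 356.78472, lat 57.22655.
Field: lon ⌊356.78472/20⌋ = 17 → R; lat ⌊57.22655/10⌋ = 5 → F.
Square: lon ⌊16.78472/2⌋ = 8; lat ⌊7.22655/1⌋ = 7.
Subsquare: lon ⌊0.78472/0.0833333⌋ = 9 → j; lat ⌊0.22655/0.0416667⌋ = 5 → f.
Extended square: lon ⌊0.03472/0.00833333⌋ = 4; lat ⌊0.01822/0.00416667⌋ = 4.

RF87jf44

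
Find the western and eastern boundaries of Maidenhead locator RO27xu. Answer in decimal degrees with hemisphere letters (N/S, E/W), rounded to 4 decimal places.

Field R=17, O=14: +17·20° lon, +14·10° lat → SW at lon 160°, lat 50°.
Square 2, 7: +2·2° lon, +7·1° lat → SW at lon 164°, lat 57°.
Subsquare x=23, u=20: +23·0.0833333° lon, +20·0.0416667° lat → SW at lon 165.917°, lat 57.8333°.
Cell spans 0.0833333° lon × 0.0416667° lat.
west 165.9167° E, east 166.0000° E.

165.9167° E, 166.0000° E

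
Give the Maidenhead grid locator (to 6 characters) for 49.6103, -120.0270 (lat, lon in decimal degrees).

CN99xo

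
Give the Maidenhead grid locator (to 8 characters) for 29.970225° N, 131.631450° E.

PL59tx52

Offset from 180°W / 90°S: lon 311.63145°, lat 119.97022°.
Field: lon ⌊311.63145/20⌋ = 15 → P; lat ⌊119.97022/10⌋ = 11 → L.
Square: lon ⌊11.63145/2⌋ = 5; lat ⌊9.97022/1⌋ = 9.
Subsquare: lon ⌊1.63145/0.0833333⌋ = 19 → t; lat ⌊0.97022/0.0416667⌋ = 23 → x.
Extended square: lon ⌊0.04812/0.00833333⌋ = 5; lat ⌊0.01189/0.00416667⌋ = 2.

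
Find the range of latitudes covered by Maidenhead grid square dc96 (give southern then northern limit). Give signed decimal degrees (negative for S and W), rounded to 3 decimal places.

Field D=3, C=2: +3·20° lon, +2·10° lat → SW at lon -120°, lat -70°.
Square 9, 6: +9·2° lon, +6·1° lat → SW at lon -102°, lat -64°.
Cell spans 2° lon × 1° lat.
south -64.000, north -63.000.

-64.000, -63.000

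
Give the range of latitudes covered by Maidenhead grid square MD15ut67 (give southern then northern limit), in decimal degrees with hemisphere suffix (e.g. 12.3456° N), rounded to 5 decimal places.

Field M=12, D=3: +12·20° lon, +3·10° lat → SW at lon 60°, lat -60°.
Square 1, 5: +1·2° lon, +5·1° lat → SW at lon 62°, lat -55°.
Subsquare u=20, t=19: +20·0.0833333° lon, +19·0.0416667° lat → SW at lon 63.6667°, lat -54.2083°.
Extended square 6, 7: +6·0.00833333° lon, +7·0.00416667° lat → SW at lon 63.7167°, lat -54.1792°.
Cell spans 0.00833333° lon × 0.00416667° lat.
south 54.17917° S, north 54.17500° S.

54.17917° S, 54.17500° S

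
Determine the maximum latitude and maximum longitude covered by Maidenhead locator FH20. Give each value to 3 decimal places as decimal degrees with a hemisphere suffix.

Field F=5, H=7: +5·20° lon, +7·10° lat → SW at lon -80°, lat -20°.
Square 2, 0: +2·2° lon, +0·1° lat → SW at lon -76°, lat -20°.
Cell spans 2° lon × 1° lat. NE corner is SW corner plus one full cell.
latitude 19.000° S, longitude 74.000° W.

19.000° S, 74.000° W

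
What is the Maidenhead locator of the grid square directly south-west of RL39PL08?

RL39ol97

Longitude extended square 0; −1 → -1, wraps to 9, carry into subsquare.
Longitude subsquare p = 15; −1 → 14 = o.
Latitude extended square 8; −1 → 7.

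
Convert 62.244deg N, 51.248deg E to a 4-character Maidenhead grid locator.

LP52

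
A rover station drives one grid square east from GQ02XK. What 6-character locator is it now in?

GQ12ak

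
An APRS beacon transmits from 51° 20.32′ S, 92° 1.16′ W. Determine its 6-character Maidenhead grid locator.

Offset from 180°W / 90°S: lon 87.9807°, lat 38.6613°.
Field: lon ⌊87.9807/20⌋ = 4 → E; lat ⌊38.6613/10⌋ = 3 → D.
Square: lon ⌊7.9807/2⌋ = 3; lat ⌊8.6613/1⌋ = 8.
Subsquare: lon ⌊1.9807/0.0833333⌋ = 23 → x; lat ⌊0.6613/0.0416667⌋ = 15 → p.

ED38xp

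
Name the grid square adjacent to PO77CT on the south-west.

PO77bs

Longitude subsquare c = 2; −1 → 1 = b.
Latitude subsquare t = 19; −1 → 18 = s.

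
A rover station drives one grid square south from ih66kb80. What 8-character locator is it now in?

Latitude extended square 0; −1 → -1, wraps to 9, carry into subsquare.
Latitude subsquare b = 1; −1 → 0 = a.
The longitude characters are unchanged.

IH66ka89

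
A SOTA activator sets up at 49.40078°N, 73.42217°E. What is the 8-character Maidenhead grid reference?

MN69rj06

Offset from 180°W / 90°S: lon 253.42217°, lat 139.40078°.
Field: 253.42217/20 → 12 → M, 139.40078/10 → 13 → N; chars MN.
Square: 13.42217/2 → 6, 9.40078/1 → 9; chars 69.
Subsquare: 1.42217/0.0833333 → 17 → r, 0.40078/0.0416667 → 9 → j; chars rj.
Extended square: 0.00550/0.00833333 → 0, 0.02578/0.00416667 → 6; chars 06.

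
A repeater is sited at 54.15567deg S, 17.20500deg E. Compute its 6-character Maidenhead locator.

JD85ou

Shift to the Maidenhead origin (180°W, 90°S): lon 197.2050, lat 35.8443.
Field: lon ⌊197.2050/20⌋ = 9 → J; lat ⌊35.8443/10⌋ = 3 → D.
Square: lon ⌊17.2050/2⌋ = 8; lat ⌊5.8443/1⌋ = 5.
Subsquare: lon ⌊1.2050/0.0833333⌋ = 14 → o; lat ⌊0.8443/0.0416667⌋ = 20 → u.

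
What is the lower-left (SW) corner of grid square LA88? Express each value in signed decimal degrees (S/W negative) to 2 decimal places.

-82.00, 56.00

Field L=11, A=0: +11·20° lon, +0·10° lat → SW at lon 40°, lat -90°.
Square 8, 8: +8·2° lon, +8·1° lat → SW at lon 56°, lat -82°.
latitude -82.00, longitude 56.00.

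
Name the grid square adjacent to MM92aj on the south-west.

MM82xi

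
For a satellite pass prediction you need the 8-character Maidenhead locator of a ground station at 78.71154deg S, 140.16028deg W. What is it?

BB91wg09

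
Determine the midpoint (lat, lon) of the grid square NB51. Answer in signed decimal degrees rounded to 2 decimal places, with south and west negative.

-78.50, 91.00

Field N=13, B=1: +13·20° lon, +1·10° lat → SW at lon 80°, lat -80°.
Square 5, 1: +5·2° lon, +1·1° lat → SW at lon 90°, lat -79°.
Cell spans 2° lon × 1° lat. Centre is SW corner plus half of each.
latitude -78.50, longitude 91.00.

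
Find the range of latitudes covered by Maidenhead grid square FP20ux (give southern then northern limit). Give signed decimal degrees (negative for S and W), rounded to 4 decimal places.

60.9583, 61.0000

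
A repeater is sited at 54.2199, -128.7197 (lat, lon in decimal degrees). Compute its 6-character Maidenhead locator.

CO54pf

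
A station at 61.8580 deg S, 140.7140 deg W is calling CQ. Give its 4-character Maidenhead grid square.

BC98

Add 180° to longitude and 90° to latitude: 39.29, 28.14.
Field: lon ⌊39.29/20⌋ = 1 → B; lat ⌊28.14/10⌋ = 2 → C.
Square: lon ⌊19.29/2⌋ = 9; lat ⌊8.14/1⌋ = 8.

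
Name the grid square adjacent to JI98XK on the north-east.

Longitude subsquare x = 23; +1 → 24, wraps to 0 = a, carry into square.
Longitude square 9; +1 → 10, wraps to 0, carry into field.
Longitude field J = 9; +1 → 10 = K.
Latitude subsquare k = 10; +1 → 11 = l.

KI08al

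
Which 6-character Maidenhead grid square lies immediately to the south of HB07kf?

Latitude subsquare f = 5; −1 → 4 = e.
The longitude characters are unchanged.

HB07ke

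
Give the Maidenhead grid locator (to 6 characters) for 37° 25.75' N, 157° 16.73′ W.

BM17ik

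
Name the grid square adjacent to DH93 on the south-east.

EH02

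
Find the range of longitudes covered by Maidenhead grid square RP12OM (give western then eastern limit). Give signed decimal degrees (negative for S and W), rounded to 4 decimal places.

163.1667, 163.2500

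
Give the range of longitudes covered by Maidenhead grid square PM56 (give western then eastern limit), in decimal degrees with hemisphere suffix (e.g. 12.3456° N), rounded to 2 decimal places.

130.00° E, 132.00° E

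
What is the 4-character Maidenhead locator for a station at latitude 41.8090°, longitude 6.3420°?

JN31

Add 180° to longitude and 90° to latitude: 186.34, 131.81.
Field: lon ⌊186.34/20⌋ = 9 → J; lat ⌊131.81/10⌋ = 13 → N.
Square: lon ⌊6.34/2⌋ = 3; lat ⌊1.81/1⌋ = 1.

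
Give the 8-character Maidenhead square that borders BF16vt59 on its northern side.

BF16vu50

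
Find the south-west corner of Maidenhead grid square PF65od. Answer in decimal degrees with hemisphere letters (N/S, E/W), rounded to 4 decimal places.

34.8750° S, 133.1667° E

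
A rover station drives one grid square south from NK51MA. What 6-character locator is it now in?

Latitude subsquare a = 0; −1 → -1, wraps to 23 = x, carry into square.
Latitude square 1; −1 → 0.
The longitude characters are unchanged.

NK50mx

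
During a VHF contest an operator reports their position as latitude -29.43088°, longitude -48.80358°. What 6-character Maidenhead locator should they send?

GG50on

Shift to the Maidenhead origin (180°W, 90°S): lon 131.1964, lat 60.5691.
Field (20°×10°, letters A–R): lon ⌊131.1964/20⌋ = 6 → G; lat ⌊60.5691/10⌋ = 6 → G.
Square (2°×1°, digits 0–9): lon ⌊11.1964/2⌋ = 5; lat ⌊0.5691/1⌋ = 0.
Subsquare (5′×2.5′, letters a–x): lon ⌊1.1964/0.0833333⌋ = 14 → o; lat ⌊0.5691/0.0416667⌋ = 13 → n.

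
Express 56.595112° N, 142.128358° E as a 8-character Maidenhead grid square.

Shift to the Maidenhead origin (180°W, 90°S): lon 322.12836, lat 146.59511.
Field: lon ⌊322.12836/20⌋ = 16 → Q; lat ⌊146.59511/10⌋ = 14 → O.
Square: lon ⌊2.12836/2⌋ = 1; lat ⌊6.59511/1⌋ = 6.
Subsquare: lon ⌊0.12836/0.0833333⌋ = 1 → b; lat ⌊0.59511/0.0416667⌋ = 14 → o.
Extended square: lon ⌊0.04502/0.00833333⌋ = 5; lat ⌊0.01178/0.00416667⌋ = 2.

QO16bo52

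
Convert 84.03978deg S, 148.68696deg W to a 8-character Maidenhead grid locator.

BA55px70

Offset from 180°W / 90°S: lon 31.31304°, lat 5.96022°.
Field: lon ⌊31.31304/20⌋ = 1 → B; lat ⌊5.96022/10⌋ = 0 → A.
Square: lon ⌊11.31304/2⌋ = 5; lat ⌊5.96022/1⌋ = 5.
Subsquare: lon ⌊1.31304/0.0833333⌋ = 15 → p; lat ⌊0.96022/0.0416667⌋ = 23 → x.
Extended square: lon ⌊0.06304/0.00833333⌋ = 7; lat ⌊0.00189/0.00416667⌋ = 0.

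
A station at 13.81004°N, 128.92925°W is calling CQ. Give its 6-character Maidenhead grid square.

Offset from 180°W / 90°S: lon 51.0708°, lat 103.8100°.
Field (20°×10°, letters A–R): 51.0708/20 → 2 → C, 103.8100/10 → 10 → K; chars CK.
Square (2°×1°, digits 0–9): 11.0708/2 → 5, 3.8100/1 → 3; chars 53.
Subsquare (5′×2.5′, letters a–x): 1.0708/0.0833333 → 12 → m, 0.8100/0.0416667 → 19 → t; chars mt.

CK53mt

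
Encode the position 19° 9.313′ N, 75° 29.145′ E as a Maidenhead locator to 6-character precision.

Shift to the Maidenhead origin (180°W, 90°S): lon 255.4857, lat 109.1552.
Field: lon ⌊255.4857/20⌋ = 12 → M; lat ⌊109.1552/10⌋ = 10 → K.
Square: lon ⌊15.4857/2⌋ = 7; lat ⌊9.1552/1⌋ = 9.
Subsquare: lon ⌊1.4857/0.0833333⌋ = 17 → r; lat ⌊0.1552/0.0416667⌋ = 3 → d.

MK79rd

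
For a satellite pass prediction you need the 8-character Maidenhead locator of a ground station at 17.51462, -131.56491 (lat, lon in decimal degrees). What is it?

Offset from 180°W / 90°S: lon 48.43509°, lat 107.51462°.
Field: 48.43509/20 → 2 → C, 107.51462/10 → 10 → K; chars CK.
Square: 8.43509/2 → 4, 7.51462/1 → 7; chars 47.
Subsquare: 0.43509/0.0833333 → 5 → f, 0.51462/0.0416667 → 12 → m; chars fm.
Extended square: 0.01842/0.00833333 → 2, 0.01462/0.00416667 → 3; chars 23.

CK47fm23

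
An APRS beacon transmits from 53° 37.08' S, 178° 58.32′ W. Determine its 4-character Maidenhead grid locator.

AD06

Offset from 180°W / 90°S: lon 1.03°, lat 36.38°.
Field (20°×10°, letters A–R): lon ⌊1.03/20⌋ = 0 → A; lat ⌊36.38/10⌋ = 3 → D.
Square (2°×1°, digits 0–9): lon ⌊1.03/2⌋ = 0; lat ⌊6.38/1⌋ = 6.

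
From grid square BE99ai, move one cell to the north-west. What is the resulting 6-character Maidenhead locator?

Longitude subsquare a = 0; −1 → -1, wraps to 23 = x, carry into square.
Longitude square 9; −1 → 8.
Latitude subsquare i = 8; +1 → 9 = j.

BE89xj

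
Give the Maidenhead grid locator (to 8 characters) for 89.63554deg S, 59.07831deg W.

GA00li07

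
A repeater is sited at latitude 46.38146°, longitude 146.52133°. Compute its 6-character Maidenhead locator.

QN36gj

Offset from 180°W / 90°S: lon 326.5213°, lat 136.3815°.
Field (20°×10°, letters A–R): 326.5213/20 → 16 → Q, 136.3815/10 → 13 → N; chars QN.
Square (2°×1°, digits 0–9): 6.5213/2 → 3, 6.3815/1 → 6; chars 36.
Subsquare (5′×2.5′, letters a–x): 0.5213/0.0833333 → 6 → g, 0.3815/0.0416667 → 9 → j; chars gj.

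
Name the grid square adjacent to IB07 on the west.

HB97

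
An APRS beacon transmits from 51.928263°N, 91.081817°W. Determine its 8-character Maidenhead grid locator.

EO41lw02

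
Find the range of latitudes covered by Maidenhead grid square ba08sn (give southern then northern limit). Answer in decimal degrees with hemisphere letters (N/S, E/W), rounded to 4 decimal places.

81.4583° S, 81.4167° S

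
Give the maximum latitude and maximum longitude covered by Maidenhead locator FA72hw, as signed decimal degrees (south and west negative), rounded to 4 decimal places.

-87.0417, -65.3333

Field F=5, A=0: +5·20° lon, +0·10° lat → SW at lon -80°, lat -90°.
Square 7, 2: +7·2° lon, +2·1° lat → SW at lon -66°, lat -88°.
Subsquare h=7, w=22: +7·0.0833333° lon, +22·0.0416667° lat → SW at lon -65.4167°, lat -87.0833°.
Cell spans 0.0833333° lon × 0.0416667° lat. NE corner is SW corner plus one full cell.
latitude -87.0417, longitude -65.3333.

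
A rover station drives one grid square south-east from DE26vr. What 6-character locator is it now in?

DE26wq

Longitude subsquare v = 21; +1 → 22 = w.
Latitude subsquare r = 17; −1 → 16 = q.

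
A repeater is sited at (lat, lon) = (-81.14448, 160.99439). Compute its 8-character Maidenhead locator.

Add 180° to longitude and 90° to latitude: 340.99439, 8.85552.
Field (20°×10°, letters A–R): lon ⌊340.99439/20⌋ = 17 → R; lat ⌊8.85552/10⌋ = 0 → A.
Square (2°×1°, digits 0–9): lon ⌊0.99439/2⌋ = 0; lat ⌊8.85552/1⌋ = 8.
Subsquare (5′×2.5′, letters a–x): lon ⌊0.99439/0.0833333⌋ = 11 → l; lat ⌊0.85552/0.0416667⌋ = 20 → u.
Extended square (30″×15″, digits 0–9): lon ⌊0.07772/0.00833333⌋ = 9; lat ⌊0.02219/0.00416667⌋ = 5.

RA08lu95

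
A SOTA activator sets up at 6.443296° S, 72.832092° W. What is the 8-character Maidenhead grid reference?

FI33on03

Add 180° to longitude and 90° to latitude: 107.16791, 83.55670.
Field (20°×10°, letters A–R): lon ⌊107.16791/20⌋ = 5 → F; lat ⌊83.55670/10⌋ = 8 → I.
Square (2°×1°, digits 0–9): lon ⌊7.16791/2⌋ = 3; lat ⌊3.55670/1⌋ = 3.
Subsquare (5′×2.5′, letters a–x): lon ⌊1.16791/0.0833333⌋ = 14 → o; lat ⌊0.55670/0.0416667⌋ = 13 → n.
Extended square (30″×15″, digits 0–9): lon ⌊0.00124/0.00833333⌋ = 0; lat ⌊0.01504/0.00416667⌋ = 3.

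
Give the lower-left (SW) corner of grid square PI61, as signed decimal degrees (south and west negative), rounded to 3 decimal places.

-9.000, 132.000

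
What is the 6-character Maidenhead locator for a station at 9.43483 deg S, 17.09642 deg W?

Add 180° to longitude and 90° to latitude: 162.9036, 80.5652.
Field: 162.9036/20 → 8 → I, 80.5652/10 → 8 → I; chars II.
Square: 2.9036/2 → 1, 0.5652/1 → 0; chars 10.
Subsquare: 0.9036/0.0833333 → 10 → k, 0.5652/0.0416667 → 13 → n; chars kn.

II10kn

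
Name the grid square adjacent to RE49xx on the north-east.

RF50aa

Longitude subsquare x = 23; +1 → 24, wraps to 0 = a, carry into square.
Longitude square 4; +1 → 5.
Latitude subsquare x = 23; +1 → 24, wraps to 0 = a, carry into square.
Latitude square 9; +1 → 10, wraps to 0, carry into field.
Latitude field E = 4; +1 → 5 = F.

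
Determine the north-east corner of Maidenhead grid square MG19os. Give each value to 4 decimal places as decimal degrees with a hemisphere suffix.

20.2083° S, 63.2500° E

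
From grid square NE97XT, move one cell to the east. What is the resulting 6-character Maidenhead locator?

OE07at

Longitude subsquare x = 23; +1 → 24, wraps to 0 = a, carry into square.
Longitude square 9; +1 → 10, wraps to 0, carry into field.
Longitude field N = 13; +1 → 14 = O.
The latitude characters are unchanged.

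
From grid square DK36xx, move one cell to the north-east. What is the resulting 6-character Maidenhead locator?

DK47aa

Longitude subsquare x = 23; +1 → 24, wraps to 0 = a, carry into square.
Longitude square 3; +1 → 4.
Latitude subsquare x = 23; +1 → 24, wraps to 0 = a, carry into square.
Latitude square 6; +1 → 7.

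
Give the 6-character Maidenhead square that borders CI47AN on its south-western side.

CI37xm

Longitude subsquare a = 0; −1 → -1, wraps to 23 = x, carry into square.
Longitude square 4; −1 → 3.
Latitude subsquare n = 13; −1 → 12 = m.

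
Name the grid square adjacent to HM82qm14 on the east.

HM82qm24

Longitude extended square 1; +1 → 2.
The latitude characters are unchanged.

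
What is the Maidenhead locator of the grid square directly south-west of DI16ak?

Longitude subsquare a = 0; −1 → -1, wraps to 23 = x, carry into square.
Longitude square 1; −1 → 0.
Latitude subsquare k = 10; −1 → 9 = j.

DI06xj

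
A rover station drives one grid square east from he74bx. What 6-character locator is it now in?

Longitude subsquare b = 1; +1 → 2 = c.
The latitude characters are unchanged.

HE74cx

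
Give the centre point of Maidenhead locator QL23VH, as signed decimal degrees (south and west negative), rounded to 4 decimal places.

23.3125, 145.7917

Field Q=16, L=11: +16·20° lon, +11·10° lat → SW at lon 140°, lat 20°.
Square 2, 3: +2·2° lon, +3·1° lat → SW at lon 144°, lat 23°.
Subsquare v=21, h=7: +21·0.0833333° lon, +7·0.0416667° lat → SW at lon 145.75°, lat 23.2917°.
Cell spans 0.0833333° lon × 0.0416667° lat. Centre is SW corner plus half of each.
latitude 23.3125, longitude 145.7917.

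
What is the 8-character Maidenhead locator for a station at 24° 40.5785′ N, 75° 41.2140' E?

ML74uq22

Offset from 180°W / 90°S: lon 255.68690°, lat 114.67631°.
Field: 255.68690/20 → 12 → M, 114.67631/10 → 11 → L; chars ML.
Square: 15.68690/2 → 7, 4.67631/1 → 4; chars 74.
Subsquare: 1.68690/0.0833333 → 20 → u, 0.67631/0.0416667 → 16 → q; chars uq.
Extended square: 0.02023/0.00833333 → 2, 0.00964/0.00416667 → 2; chars 22.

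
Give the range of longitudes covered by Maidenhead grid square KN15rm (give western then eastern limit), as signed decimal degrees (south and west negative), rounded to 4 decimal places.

Field K=10, N=13: +10·20° lon, +13·10° lat → SW at lon 20°, lat 40°.
Square 1, 5: +1·2° lon, +5·1° lat → SW at lon 22°, lat 45°.
Subsquare r=17, m=12: +17·0.0833333° lon, +12·0.0416667° lat → SW at lon 23.4167°, lat 45.5°.
Cell spans 0.0833333° lon × 0.0416667° lat.
west 23.4167, east 23.5000.

23.4167, 23.5000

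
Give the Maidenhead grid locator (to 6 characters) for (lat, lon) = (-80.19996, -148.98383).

BA59mt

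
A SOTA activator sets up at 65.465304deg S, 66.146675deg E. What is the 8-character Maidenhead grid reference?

MC34bm78

Add 180° to longitude and 90° to latitude: 246.14668, 24.53470.
Field: 246.14668/20 → 12 → M, 24.53470/10 → 2 → C; chars MC.
Square: 6.14668/2 → 3, 4.53470/1 → 4; chars 34.
Subsquare: 0.14668/0.0833333 → 1 → b, 0.53470/0.0416667 → 12 → m; chars bm.
Extended square: 0.06334/0.00833333 → 7, 0.03470/0.00416667 → 8; chars 78.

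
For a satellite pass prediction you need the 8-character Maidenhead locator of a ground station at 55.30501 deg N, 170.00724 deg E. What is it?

Offset from 180°W / 90°S: lon 350.00724°, lat 145.30501°.
Field (20°×10°, letters A–R): lon ⌊350.00724/20⌋ = 17 → R; lat ⌊145.30501/10⌋ = 14 → O.
Square (2°×1°, digits 0–9): lon ⌊10.00724/2⌋ = 5; lat ⌊5.30501/1⌋ = 5.
Subsquare (5′×2.5′, letters a–x): lon ⌊0.00724/0.0833333⌋ = 0 → a; lat ⌊0.30501/0.0416667⌋ = 7 → h.
Extended square (30″×15″, digits 0–9): lon ⌊0.00724/0.00833333⌋ = 0; lat ⌊0.01334/0.00416667⌋ = 3.

RO55ah03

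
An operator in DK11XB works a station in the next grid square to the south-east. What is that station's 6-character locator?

DK21aa

Longitude subsquare x = 23; +1 → 24, wraps to 0 = a, carry into square.
Longitude square 1; +1 → 2.
Latitude subsquare b = 1; −1 → 0 = a.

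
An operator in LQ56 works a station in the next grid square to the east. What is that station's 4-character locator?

Longitude square 5; +1 → 6.
The latitude characters are unchanged.

LQ66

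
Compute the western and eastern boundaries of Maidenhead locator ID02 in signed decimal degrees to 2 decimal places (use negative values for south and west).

Field I=8, D=3: +8·20° lon, +3·10° lat → SW at lon -20°, lat -60°.
Square 0, 2: +0·2° lon, +2·1° lat → SW at lon -20°, lat -58°.
Cell spans 2° lon × 1° lat.
west -20.00, east -18.00.

-20.00, -18.00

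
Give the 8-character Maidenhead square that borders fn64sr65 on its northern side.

Latitude extended square 5; +1 → 6.
The longitude characters are unchanged.

FN64sr66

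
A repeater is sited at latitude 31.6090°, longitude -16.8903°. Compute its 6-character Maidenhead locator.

Add 180° to longitude and 90° to latitude: 163.1097, 121.6090.
Field: lon ⌊163.1097/20⌋ = 8 → I; lat ⌊121.6090/10⌋ = 12 → M.
Square: lon ⌊3.1097/2⌋ = 1; lat ⌊1.6090/1⌋ = 1.
Subsquare: lon ⌊1.1097/0.0833333⌋ = 13 → n; lat ⌊0.6090/0.0416667⌋ = 14 → o.

IM11no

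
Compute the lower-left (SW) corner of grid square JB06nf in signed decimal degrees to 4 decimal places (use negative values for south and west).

-73.7917, 1.0833

Field J=9, B=1: +9·20° lon, +1·10° lat → SW at lon 0°, lat -80°.
Square 0, 6: +0·2° lon, +6·1° lat → SW at lon 0°, lat -74°.
Subsquare n=13, f=5: +13·0.0833333° lon, +5·0.0416667° lat → SW at lon 1.08333°, lat -73.7917°.
latitude -73.7917, longitude 1.0833.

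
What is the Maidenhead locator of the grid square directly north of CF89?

CG80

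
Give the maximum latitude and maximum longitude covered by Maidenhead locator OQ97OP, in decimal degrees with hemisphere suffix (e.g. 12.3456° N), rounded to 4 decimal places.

Field O=14, Q=16: +14·20° lon, +16·10° lat → SW at lon 100°, lat 70°.
Square 9, 7: +9·2° lon, +7·1° lat → SW at lon 118°, lat 77°.
Subsquare o=14, p=15: +14·0.0833333° lon, +15·0.0416667° lat → SW at lon 119.167°, lat 77.625°.
Cell spans 0.0833333° lon × 0.0416667° lat. NE corner is SW corner plus one full cell.
latitude 77.6667° N, longitude 119.2500° E.

77.6667° N, 119.2500° E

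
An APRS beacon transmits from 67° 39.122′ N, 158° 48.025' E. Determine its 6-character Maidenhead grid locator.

Offset from 180°W / 90°S: lon 338.8004°, lat 157.6520°.
Field (20°×10°, letters A–R): 338.8004/20 → 16 → Q, 157.6520/10 → 15 → P; chars QP.
Square (2°×1°, digits 0–9): 18.8004/2 → 9, 7.6520/1 → 7; chars 97.
Subsquare (5′×2.5′, letters a–x): 0.8004/0.0833333 → 9 → j, 0.6520/0.0416667 → 15 → p; chars jp.

QP97jp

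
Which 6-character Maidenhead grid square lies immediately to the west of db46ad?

Longitude subsquare a = 0; −1 → -1, wraps to 23 = x, carry into square.
Longitude square 4; −1 → 3.
The latitude characters are unchanged.

DB36xd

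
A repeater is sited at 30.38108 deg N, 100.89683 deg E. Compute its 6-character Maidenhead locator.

Shift to the Maidenhead origin (180°W, 90°S): lon 280.8968, lat 120.3811.
Field (20°×10°, letters A–R): lon ⌊280.8968/20⌋ = 14 → O; lat ⌊120.3811/10⌋ = 12 → M.
Square (2°×1°, digits 0–9): lon ⌊0.8968/2⌋ = 0; lat ⌊0.3811/1⌋ = 0.
Subsquare (5′×2.5′, letters a–x): lon ⌊0.8968/0.0833333⌋ = 10 → k; lat ⌊0.3811/0.0416667⌋ = 9 → j.

OM00kj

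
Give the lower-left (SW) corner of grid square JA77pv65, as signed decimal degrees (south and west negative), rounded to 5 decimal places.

-82.10417, 15.30000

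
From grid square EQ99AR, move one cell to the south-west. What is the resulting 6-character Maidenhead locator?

Longitude subsquare a = 0; −1 → -1, wraps to 23 = x, carry into square.
Longitude square 9; −1 → 8.
Latitude subsquare r = 17; −1 → 16 = q.

EQ89xq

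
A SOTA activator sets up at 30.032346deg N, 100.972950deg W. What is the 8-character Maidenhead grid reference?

DM90ma37

Offset from 180°W / 90°S: lon 79.02705°, lat 120.03235°.
Field (20°×10°, letters A–R): lon ⌊79.02705/20⌋ = 3 → D; lat ⌊120.03235/10⌋ = 12 → M.
Square (2°×1°, digits 0–9): lon ⌊19.02705/2⌋ = 9; lat ⌊0.03235/1⌋ = 0.
Subsquare (5′×2.5′, letters a–x): lon ⌊1.02705/0.0833333⌋ = 12 → m; lat ⌊0.03235/0.0416667⌋ = 0 → a.
Extended square (30″×15″, digits 0–9): lon ⌊0.02705/0.00833333⌋ = 3; lat ⌊0.03235/0.00416667⌋ = 7.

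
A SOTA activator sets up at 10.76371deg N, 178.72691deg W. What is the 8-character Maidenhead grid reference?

AK00ps23

Offset from 180°W / 90°S: lon 1.27309°, lat 100.76371°.
Field: 1.27309/20 → 0 → A, 100.76371/10 → 10 → K; chars AK.
Square: 1.27309/2 → 0, 0.76371/1 → 0; chars 00.
Subsquare: 1.27309/0.0833333 → 15 → p, 0.76371/0.0416667 → 18 → s; chars ps.
Extended square: 0.02309/0.00833333 → 2, 0.01371/0.00416667 → 3; chars 23.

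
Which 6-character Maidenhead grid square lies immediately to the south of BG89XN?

Latitude subsquare n = 13; −1 → 12 = m.
The longitude characters are unchanged.

BG89xm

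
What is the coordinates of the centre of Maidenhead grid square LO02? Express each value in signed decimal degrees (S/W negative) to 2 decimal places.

Field L=11, O=14: +11·20° lon, +14·10° lat → SW at lon 40°, lat 50°.
Square 0, 2: +0·2° lon, +2·1° lat → SW at lon 40°, lat 52°.
Cell spans 2° lon × 1° lat. Centre is SW corner plus half of each.
latitude 52.50, longitude 41.00.

52.50, 41.00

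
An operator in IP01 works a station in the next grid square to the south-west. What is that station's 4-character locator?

HP90

Longitude square 0; −1 → -1, wraps to 9, carry into field.
Longitude field I = 8; −1 → 7 = H.
Latitude square 1; −1 → 0.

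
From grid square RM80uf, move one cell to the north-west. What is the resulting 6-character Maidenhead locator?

RM80tg

Longitude subsquare u = 20; −1 → 19 = t.
Latitude subsquare f = 5; +1 → 6 = g.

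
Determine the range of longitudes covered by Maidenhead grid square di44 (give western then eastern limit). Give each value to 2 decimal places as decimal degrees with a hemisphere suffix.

112.00° W, 110.00° W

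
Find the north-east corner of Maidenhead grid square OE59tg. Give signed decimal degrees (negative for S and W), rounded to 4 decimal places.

Field O=14, E=4: +14·20° lon, +4·10° lat → SW at lon 100°, lat -50°.
Square 5, 9: +5·2° lon, +9·1° lat → SW at lon 110°, lat -41°.
Subsquare t=19, g=6: +19·0.0833333° lon, +6·0.0416667° lat → SW at lon 111.583°, lat -40.75°.
Cell spans 0.0833333° lon × 0.0416667° lat. NE corner is SW corner plus one full cell.
latitude -40.7083, longitude 111.6667.

-40.7083, 111.6667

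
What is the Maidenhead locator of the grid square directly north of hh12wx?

Latitude subsquare x = 23; +1 → 24, wraps to 0 = a, carry into square.
Latitude square 2; +1 → 3.
The longitude characters are unchanged.

HH13wa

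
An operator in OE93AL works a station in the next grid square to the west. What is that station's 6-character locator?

Longitude subsquare a = 0; −1 → -1, wraps to 23 = x, carry into square.
Longitude square 9; −1 → 8.
The latitude characters are unchanged.

OE83xl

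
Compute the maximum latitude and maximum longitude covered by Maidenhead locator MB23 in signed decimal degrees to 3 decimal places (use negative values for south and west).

-76.000, 66.000

Field M=12, B=1: +12·20° lon, +1·10° lat → SW at lon 60°, lat -80°.
Square 2, 3: +2·2° lon, +3·1° lat → SW at lon 64°, lat -77°.
Cell spans 2° lon × 1° lat. NE corner is SW corner plus one full cell.
latitude -76.000, longitude 66.000.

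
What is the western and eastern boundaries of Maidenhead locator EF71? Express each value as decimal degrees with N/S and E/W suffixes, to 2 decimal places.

86.00° W, 84.00° W

Field E=4, F=5: +4·20° lon, +5·10° lat → SW at lon -100°, lat -40°.
Square 7, 1: +7·2° lon, +1·1° lat → SW at lon -86°, lat -39°.
Cell spans 2° lon × 1° lat.
west 86.00° W, east 84.00° W.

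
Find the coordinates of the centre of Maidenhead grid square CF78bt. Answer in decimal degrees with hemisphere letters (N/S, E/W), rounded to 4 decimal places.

31.1875° S, 125.8750° W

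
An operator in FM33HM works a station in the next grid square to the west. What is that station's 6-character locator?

FM33gm

Longitude subsquare h = 7; −1 → 6 = g.
The latitude characters are unchanged.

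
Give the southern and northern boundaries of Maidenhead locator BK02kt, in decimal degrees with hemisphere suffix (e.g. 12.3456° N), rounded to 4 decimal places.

12.7917° N, 12.8333° N

Field B=1, K=10: +1·20° lon, +10·10° lat → SW at lon -160°, lat 10°.
Square 0, 2: +0·2° lon, +2·1° lat → SW at lon -160°, lat 12°.
Subsquare k=10, t=19: +10·0.0833333° lon, +19·0.0416667° lat → SW at lon -159.167°, lat 12.7917°.
Cell spans 0.0833333° lon × 0.0416667° lat.
south 12.7917° N, north 12.8333° N.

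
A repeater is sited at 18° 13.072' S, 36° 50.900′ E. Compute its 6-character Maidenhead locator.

KH81ks

Shift to the Maidenhead origin (180°W, 90°S): lon 216.8483, lat 71.7821.
Field (20°×10°, letters A–R): 216.8483/20 → 10 → K, 71.7821/10 → 7 → H; chars KH.
Square (2°×1°, digits 0–9): 16.8483/2 → 8, 1.7821/1 → 1; chars 81.
Subsquare (5′×2.5′, letters a–x): 0.8483/0.0833333 → 10 → k, 0.7821/0.0416667 → 18 → s; chars ks.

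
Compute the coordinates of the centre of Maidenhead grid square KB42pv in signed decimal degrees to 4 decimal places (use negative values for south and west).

-77.1042, 29.2917

Field K=10, B=1: +10·20° lon, +1·10° lat → SW at lon 20°, lat -80°.
Square 4, 2: +4·2° lon, +2·1° lat → SW at lon 28°, lat -78°.
Subsquare p=15, v=21: +15·0.0833333° lon, +21·0.0416667° lat → SW at lon 29.25°, lat -77.125°.
Cell spans 0.0833333° lon × 0.0416667° lat. Centre is SW corner plus half of each.
latitude -77.1042, longitude 29.2917.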